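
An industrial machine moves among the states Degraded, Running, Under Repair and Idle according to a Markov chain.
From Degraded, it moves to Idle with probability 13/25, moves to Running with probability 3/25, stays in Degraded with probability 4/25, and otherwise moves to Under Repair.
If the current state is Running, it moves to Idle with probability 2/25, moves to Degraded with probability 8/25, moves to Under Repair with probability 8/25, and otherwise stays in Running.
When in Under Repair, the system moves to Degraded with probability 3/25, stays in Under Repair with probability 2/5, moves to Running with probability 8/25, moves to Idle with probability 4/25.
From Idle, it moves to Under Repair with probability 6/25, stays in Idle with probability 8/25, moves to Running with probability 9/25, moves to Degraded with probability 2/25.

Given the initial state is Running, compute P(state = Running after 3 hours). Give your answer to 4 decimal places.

Propagate the distribution vector 3 hours from Running.
After 0 hours: (0.0000, 1.0000, 0.0000, 0.0000)
After 1 hour: (0.3200, 0.2800, 0.3200, 0.0800)
After 2 hours: (0.1856, 0.2480, 0.3008, 0.2656)
After 3 hours: (0.1664, 0.2836, 0.3005, 0.2495)
P(in Running after 3 hours) = 0.2836

0.2836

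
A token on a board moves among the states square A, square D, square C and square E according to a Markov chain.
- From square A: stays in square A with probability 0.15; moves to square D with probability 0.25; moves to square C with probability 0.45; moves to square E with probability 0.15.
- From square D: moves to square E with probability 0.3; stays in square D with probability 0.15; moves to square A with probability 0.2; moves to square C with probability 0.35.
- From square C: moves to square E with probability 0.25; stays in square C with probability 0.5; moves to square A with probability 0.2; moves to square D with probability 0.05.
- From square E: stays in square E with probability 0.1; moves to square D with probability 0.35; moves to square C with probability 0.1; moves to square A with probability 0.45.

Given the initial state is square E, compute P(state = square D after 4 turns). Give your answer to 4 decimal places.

Propagate the distribution vector 4 turns from square E.
After 0 turns: (0.0000, 0.0000, 0.0000, 1.0000)
After 1 turn: (0.4500, 0.3500, 0.1000, 0.1000)
After 2 turns: (0.2025, 0.2050, 0.3850, 0.2075)
After 3 turns: (0.2418, 0.1733, 0.3761, 0.2089)
After 4 turns: (0.2401, 0.1783, 0.3784, 0.2032)
P(in square D after 4 turns) = 0.1783

0.1783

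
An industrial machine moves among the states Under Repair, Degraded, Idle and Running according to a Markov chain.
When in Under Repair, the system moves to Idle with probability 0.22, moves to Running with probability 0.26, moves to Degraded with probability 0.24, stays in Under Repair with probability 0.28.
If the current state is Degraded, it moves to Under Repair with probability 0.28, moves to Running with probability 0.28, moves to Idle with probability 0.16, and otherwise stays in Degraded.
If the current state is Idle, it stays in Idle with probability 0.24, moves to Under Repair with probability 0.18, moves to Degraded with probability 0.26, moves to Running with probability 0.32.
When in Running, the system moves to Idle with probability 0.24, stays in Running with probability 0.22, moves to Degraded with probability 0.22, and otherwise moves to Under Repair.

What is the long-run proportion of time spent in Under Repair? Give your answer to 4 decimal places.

Let the stationary distribution be π with π = πP and π_1 + π_2 + π_3 + π_4 = 1.
π_1 = 0.28·π_1 + 0.28·π_2 + 0.18·π_3 + 0.32·π_4
π_2 = 0.24·π_1 + 0.28·π_2 + 0.26·π_3 + 0.22·π_4
π_3 = 0.22·π_1 + 0.16·π_2 + 0.24·π_3 + 0.24·π_4
Solving with the normalization constraint gives π = (0.2692, 0.2489, 0.2147, 0.2672).
So the stationary probability of Under Repair is 0.2692.

0.2692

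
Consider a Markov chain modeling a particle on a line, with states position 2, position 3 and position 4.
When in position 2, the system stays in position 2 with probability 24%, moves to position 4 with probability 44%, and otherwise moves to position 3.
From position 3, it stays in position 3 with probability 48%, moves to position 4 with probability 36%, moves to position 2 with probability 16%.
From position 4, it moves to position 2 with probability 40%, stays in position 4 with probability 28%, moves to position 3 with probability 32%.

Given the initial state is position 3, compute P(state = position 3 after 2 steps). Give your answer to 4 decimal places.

0.3968

Sum over the intermediate state after 1 step:
P = P(position 3→position 2)·P(position 2→position 3) + P(position 3→position 3)·P(position 3→position 3) + P(position 3→position 4)·P(position 4→position 3)
  = 0.16×0.32 + 0.48×0.48 + 0.36×0.32
  = 0.0512 + 0.2304 + 0.1152 = 0.3968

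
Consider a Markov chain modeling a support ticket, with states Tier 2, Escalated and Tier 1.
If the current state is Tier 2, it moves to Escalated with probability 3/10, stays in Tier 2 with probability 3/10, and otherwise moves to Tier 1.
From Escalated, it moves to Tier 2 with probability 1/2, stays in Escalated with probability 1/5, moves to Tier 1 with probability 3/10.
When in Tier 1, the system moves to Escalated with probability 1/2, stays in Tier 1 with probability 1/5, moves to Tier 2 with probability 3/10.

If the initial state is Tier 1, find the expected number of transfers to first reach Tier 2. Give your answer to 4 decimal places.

2.6531

Let t(s) be the expected number of transfers to first reach Tier 2 from state s, with t(Tier 2) = 0. Conditioning on the first transfer:
t(Escalated) = 1 + 0.2·t(Escalated) + 0.3·t(Tier 1)
t(Tier 1) = 1 + 0.5·t(Escalated) + 0.2·t(Tier 1)
Solving: t(Escalated) = 2.2449, t(Tier 1) = 2.6531.
Expected transfers from Tier 1 to Tier 2: 2.6531.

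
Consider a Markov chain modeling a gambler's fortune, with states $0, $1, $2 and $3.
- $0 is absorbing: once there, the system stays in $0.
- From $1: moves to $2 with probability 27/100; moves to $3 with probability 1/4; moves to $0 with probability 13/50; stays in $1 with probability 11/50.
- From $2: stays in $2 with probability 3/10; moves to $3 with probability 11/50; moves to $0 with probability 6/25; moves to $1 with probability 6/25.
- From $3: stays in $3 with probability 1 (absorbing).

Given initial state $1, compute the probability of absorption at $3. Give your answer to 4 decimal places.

Let h(s) be the probability of absorption at $3 starting from transient state s. Then h($3) = 1 and h($0) = 0. By first-step analysis:
h($1) = 0.26·0 + 0.22·h($1) + 0.27·h($2) + 0.25·1
h($2) = 0.24·0 + 0.24·h($1) + 0.3·h($2) + 0.22·1
Solving: h($1) = 0.4871, h($2) = 0.4813.
Starting from $1, the probability is 0.4871.

0.4871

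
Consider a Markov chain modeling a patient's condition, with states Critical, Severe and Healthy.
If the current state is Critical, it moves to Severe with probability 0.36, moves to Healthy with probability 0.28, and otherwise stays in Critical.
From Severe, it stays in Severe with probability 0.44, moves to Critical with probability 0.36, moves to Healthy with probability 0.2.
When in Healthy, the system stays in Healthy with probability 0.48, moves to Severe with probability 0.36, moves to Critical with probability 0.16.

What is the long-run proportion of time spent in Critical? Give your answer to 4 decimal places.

Let the stationary distribution be π with π = πP and π_1 + π_2 + π_3 = 1.
π_1 = 0.36·π_1 + 0.36·π_2 + 0.16·π_3
π_2 = 0.36·π_1 + 0.44·π_2 + 0.36·π_3
Solving with the normalization constraint gives π = (0.2978, 0.3913, 0.3109).
So the stationary probability of Critical is 0.2978.

0.2978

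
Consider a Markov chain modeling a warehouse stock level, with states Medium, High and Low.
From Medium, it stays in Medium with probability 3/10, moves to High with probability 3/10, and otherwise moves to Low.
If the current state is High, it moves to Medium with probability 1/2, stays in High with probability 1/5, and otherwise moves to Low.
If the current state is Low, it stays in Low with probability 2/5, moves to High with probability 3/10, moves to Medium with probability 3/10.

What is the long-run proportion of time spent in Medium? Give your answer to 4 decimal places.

Let the stationary distribution be π with π = πP and π_1 + π_2 + π_3 = 1.
π_1 = 0.3·π_1 + 0.5·π_2 + 0.3·π_3
π_2 = 0.3·π_1 + 0.2·π_2 + 0.3·π_3
Solving with the normalization constraint gives π = (0.3545, 0.2727, 0.3727).
So the stationary probability of Medium is 0.3545.

0.3545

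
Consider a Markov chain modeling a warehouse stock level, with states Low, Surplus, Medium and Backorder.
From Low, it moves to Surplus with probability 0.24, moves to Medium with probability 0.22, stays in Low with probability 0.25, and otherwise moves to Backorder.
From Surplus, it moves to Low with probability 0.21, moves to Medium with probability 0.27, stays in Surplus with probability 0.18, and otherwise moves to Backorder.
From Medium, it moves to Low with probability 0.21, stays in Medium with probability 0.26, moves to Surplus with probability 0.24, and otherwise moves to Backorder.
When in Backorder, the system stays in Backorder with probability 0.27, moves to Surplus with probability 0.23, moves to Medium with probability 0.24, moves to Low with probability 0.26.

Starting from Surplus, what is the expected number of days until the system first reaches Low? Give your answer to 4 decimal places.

4.4388

Let t(s) be the expected number of days to first reach Low from state s, with t(Low) = 0. Conditioning on the first day:
t(Surplus) = 1 + 0.18·t(Surplus) + 0.27·t(Medium) + 0.34·t(Backorder)
t(Medium) = 1 + 0.24·t(Surplus) + 0.26·t(Medium) + 0.29·t(Backorder)
t(Backorder) = 1 + 0.23·t(Surplus) + 0.24·t(Medium) + 0.27·t(Backorder)
Solving: t(Surplus) = 4.4388, t(Medium) = 4.4491, t(Backorder) = 4.2311.
Expected days from Surplus to Low: 4.4388.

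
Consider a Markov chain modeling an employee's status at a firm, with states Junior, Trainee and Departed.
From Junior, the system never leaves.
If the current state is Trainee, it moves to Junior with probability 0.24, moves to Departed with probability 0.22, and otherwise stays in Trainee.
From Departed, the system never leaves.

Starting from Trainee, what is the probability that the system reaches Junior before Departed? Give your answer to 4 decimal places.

0.5217

Let h(s) be the probability of absorption at Junior starting from transient state s. Then h(Junior) = 1 and h(Departed) = 0. By first-step analysis:
h(Trainee) = 0.24·1 + 0.54·h(Trainee) + 0.22·0
Solving: h(Trainee) = 0.5217.
Starting from Trainee, the probability is 0.5217.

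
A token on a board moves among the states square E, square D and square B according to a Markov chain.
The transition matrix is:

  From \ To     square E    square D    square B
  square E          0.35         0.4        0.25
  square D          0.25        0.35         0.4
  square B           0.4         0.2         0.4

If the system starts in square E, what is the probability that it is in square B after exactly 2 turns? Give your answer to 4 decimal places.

0.3475

Sum over the intermediate state after 1 turn:
P = P(square E→square E)·P(square E→square B) + P(square E→square D)·P(square D→square B) + P(square E→square B)·P(square B→square B)
  = 0.35×0.25 + 0.4×0.4 + 0.25×0.4
  = 0.0875 + 0.1600 + 0.1000 = 0.3475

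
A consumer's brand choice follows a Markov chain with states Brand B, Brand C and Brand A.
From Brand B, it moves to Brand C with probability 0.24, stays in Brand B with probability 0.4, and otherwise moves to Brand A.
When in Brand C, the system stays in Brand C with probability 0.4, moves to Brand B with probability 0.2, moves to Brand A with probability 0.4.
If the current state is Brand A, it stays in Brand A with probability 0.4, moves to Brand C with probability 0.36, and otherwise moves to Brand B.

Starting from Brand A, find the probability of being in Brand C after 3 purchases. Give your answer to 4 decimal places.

0.3421

Propagate the distribution vector 3 purchases from Brand A.
After 0 purchases: (0.0000, 0.0000, 1.0000)
After 1 purchase: (0.2400, 0.3600, 0.4000)
After 2 purchases: (0.2640, 0.3456, 0.3904)
After 3 purchases: (0.2684, 0.3421, 0.3894)
P(in Brand C after 3 purchases) = 0.3421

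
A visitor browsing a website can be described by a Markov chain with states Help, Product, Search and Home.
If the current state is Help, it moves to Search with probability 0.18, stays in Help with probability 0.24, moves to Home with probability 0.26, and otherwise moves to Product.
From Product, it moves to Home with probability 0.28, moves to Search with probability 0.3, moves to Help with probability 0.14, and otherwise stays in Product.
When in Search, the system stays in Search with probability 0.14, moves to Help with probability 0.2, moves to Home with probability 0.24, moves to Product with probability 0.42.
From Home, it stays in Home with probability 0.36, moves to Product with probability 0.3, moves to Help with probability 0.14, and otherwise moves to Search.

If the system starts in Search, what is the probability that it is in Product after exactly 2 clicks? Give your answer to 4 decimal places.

Propagate the distribution vector 2 clicks from Search.
After 0 clicks: (0.0000, 0.0000, 1.0000, 0.0000)
After 1 click: (0.2000, 0.4200, 0.1400, 0.2400)
After 2 clicks: (0.1684, 0.3124, 0.2296, 0.2896)
P(in Product after 2 clicks) = 0.3124

0.3124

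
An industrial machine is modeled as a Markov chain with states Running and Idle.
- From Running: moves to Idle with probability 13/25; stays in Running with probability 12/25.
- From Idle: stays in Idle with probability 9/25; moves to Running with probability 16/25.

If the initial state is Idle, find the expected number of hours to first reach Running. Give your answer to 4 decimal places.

Let t(s) be the expected number of hours to first reach Running from state s, with t(Running) = 0. Conditioning on the first hour:
t(Idle) = 1 + 0.36·t(Idle)
Solving: t(Idle) = 1.5625.
Expected hours from Idle to Running: 1.5625.

1.5625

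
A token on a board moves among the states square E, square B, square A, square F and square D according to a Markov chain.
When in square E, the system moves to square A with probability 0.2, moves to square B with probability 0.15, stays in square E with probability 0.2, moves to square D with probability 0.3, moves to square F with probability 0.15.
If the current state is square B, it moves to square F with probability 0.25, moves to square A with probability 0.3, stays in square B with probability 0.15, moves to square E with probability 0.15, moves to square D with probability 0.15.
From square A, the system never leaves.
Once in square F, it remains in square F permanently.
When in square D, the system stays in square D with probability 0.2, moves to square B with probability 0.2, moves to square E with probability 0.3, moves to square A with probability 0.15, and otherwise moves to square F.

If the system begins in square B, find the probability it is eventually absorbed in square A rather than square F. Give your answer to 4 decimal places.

0.5436

Let h(s) be the probability of absorption at square A starting from transient state s. Then h(square A) = 1 and h(square F) = 0. By first-step analysis:
h(square E) = 0.2·h(square E) + 0.15·h(square B) + 0.2·1 + 0.15·0 + 0.3·h(square D)
h(square B) = 0.15·h(square E) + 0.15·h(square B) + 0.3·1 + 0.25·0 + 0.15·h(square D)
h(square D) = 0.3·h(square E) + 0.2·h(square B) + 0.15·1 + 0.15·0 + 0.2·h(square D)
Solving: h(square E) = 0.5506, h(square B) = 0.5436, h(square D) = 0.5299.
Starting from square B, the probability is 0.5436.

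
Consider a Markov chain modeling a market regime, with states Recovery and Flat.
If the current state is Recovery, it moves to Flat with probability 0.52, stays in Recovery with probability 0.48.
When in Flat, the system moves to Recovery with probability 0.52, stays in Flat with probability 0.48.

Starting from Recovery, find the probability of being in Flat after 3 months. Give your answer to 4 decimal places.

Propagate the distribution vector 3 months from Recovery.
After 0 months: (1.0000, 0.0000)
After 1 month: (0.4800, 0.5200)
After 2 months: (0.5008, 0.4992)
After 3 months: (0.5000, 0.5000)
P(in Flat after 3 months) = 0.5000

0.5000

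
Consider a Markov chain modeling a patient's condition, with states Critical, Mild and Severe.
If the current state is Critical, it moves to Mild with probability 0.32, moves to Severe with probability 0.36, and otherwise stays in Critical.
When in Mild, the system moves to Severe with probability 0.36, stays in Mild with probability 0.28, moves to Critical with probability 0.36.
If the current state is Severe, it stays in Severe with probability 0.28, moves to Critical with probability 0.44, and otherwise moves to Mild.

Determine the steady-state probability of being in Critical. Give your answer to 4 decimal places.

0.3718

Let the stationary distribution be π with π = πP and π_1 + π_2 + π_3 = 1.
π_1 = 0.32·π_1 + 0.36·π_2 + 0.44·π_3
π_2 = 0.32·π_1 + 0.28·π_2 + 0.28·π_3
Solving with the normalization constraint gives π = (0.3718, 0.2949, 0.3333).
So the stationary probability of Critical is 0.3718.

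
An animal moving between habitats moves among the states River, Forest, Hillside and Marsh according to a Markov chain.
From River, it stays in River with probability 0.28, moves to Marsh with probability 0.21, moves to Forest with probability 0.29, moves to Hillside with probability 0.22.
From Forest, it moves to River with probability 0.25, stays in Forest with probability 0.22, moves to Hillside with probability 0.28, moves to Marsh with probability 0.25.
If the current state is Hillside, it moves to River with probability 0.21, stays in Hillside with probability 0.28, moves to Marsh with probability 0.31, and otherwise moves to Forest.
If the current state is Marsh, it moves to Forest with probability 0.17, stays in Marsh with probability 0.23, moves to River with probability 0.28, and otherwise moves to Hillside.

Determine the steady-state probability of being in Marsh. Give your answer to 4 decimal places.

Let the stationary distribution be π with π = πP and π_1 + π_2 + π_3 + π_4 = 1.
π_1 = 0.28·π_1 + 0.25·π_2 + 0.21·π_3 + 0.28·π_4
π_2 = 0.29·π_1 + 0.22·π_2 + 0.2·π_3 + 0.17·π_4
π_3 = 0.22·π_1 + 0.28·π_2 + 0.28·π_3 + 0.32·π_4
Solving with the normalization constraint gives π = (0.2542, 0.2197, 0.2748, 0.2513).
So the stationary probability of Marsh is 0.2513.

0.2513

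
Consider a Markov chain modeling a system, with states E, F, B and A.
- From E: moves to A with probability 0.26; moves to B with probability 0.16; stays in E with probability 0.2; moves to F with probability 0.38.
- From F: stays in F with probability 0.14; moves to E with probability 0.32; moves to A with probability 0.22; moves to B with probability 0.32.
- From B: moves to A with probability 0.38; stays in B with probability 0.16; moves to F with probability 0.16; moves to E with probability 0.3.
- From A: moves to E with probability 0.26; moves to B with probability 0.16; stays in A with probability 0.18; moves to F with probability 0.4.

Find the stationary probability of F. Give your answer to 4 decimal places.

Let the stationary distribution be π with π = πP and π_1 + π_2 + π_3 + π_4 = 1.
π_1 = 0.2·π_1 + 0.32·π_2 + 0.3·π_3 + 0.26·π_4
π_2 = 0.38·π_1 + 0.14·π_2 + 0.16·π_3 + 0.4·π_4
π_3 = 0.16·π_1 + 0.32·π_2 + 0.16·π_3 + 0.16·π_4
Solving with the normalization constraint gives π = (0.2685, 0.2744, 0.2039, 0.2532).
So the stationary probability of F is 0.2744.

0.2744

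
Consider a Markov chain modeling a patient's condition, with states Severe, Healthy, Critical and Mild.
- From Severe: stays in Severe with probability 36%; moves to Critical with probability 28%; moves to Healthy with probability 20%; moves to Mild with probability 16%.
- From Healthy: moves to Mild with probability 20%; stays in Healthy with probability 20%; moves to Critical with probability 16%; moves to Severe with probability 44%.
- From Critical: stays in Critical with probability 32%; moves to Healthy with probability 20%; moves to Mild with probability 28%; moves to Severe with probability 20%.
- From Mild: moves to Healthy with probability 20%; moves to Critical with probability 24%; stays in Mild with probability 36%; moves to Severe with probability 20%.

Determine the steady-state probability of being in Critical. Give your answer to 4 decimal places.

Let the stationary distribution be π with π = πP and π_1 + π_2 + π_3 + π_4 = 1.
π_1 = 0.36·π_1 + 0.44·π_2 + 0.2·π_3 + 0.2·π_4
π_2 = 0.2·π_1 + 0.2·π_2 + 0.2·π_3 + 0.2·π_4
π_3 = 0.28·π_1 + 0.16·π_2 + 0.32·π_3 + 0.24·π_4
Solving with the normalization constraint gives π = (0.2952, 0.2000, 0.2563, 0.2484).
So the stationary probability of Critical is 0.2563.

0.2563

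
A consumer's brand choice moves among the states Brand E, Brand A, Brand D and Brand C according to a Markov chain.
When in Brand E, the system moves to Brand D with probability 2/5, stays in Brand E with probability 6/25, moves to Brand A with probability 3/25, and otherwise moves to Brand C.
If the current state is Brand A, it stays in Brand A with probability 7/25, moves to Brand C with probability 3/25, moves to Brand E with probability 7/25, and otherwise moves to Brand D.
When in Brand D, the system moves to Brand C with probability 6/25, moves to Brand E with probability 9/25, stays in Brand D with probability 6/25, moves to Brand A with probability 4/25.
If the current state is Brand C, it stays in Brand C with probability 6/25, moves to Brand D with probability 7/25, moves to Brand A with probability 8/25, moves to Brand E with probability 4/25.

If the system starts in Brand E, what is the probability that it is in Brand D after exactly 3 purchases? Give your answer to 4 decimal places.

0.3091

Propagate the distribution vector 3 purchases from Brand E.
After 0 purchases: (1.0000, 0.0000, 0.0000, 0.0000)
After 1 purchase: (0.2400, 0.1200, 0.4000, 0.2400)
After 2 purchases: (0.2736, 0.2032, 0.2976, 0.2256)
After 3 purchases: (0.2658, 0.2095, 0.3091, 0.2156)
P(in Brand D after 3 purchases) = 0.3091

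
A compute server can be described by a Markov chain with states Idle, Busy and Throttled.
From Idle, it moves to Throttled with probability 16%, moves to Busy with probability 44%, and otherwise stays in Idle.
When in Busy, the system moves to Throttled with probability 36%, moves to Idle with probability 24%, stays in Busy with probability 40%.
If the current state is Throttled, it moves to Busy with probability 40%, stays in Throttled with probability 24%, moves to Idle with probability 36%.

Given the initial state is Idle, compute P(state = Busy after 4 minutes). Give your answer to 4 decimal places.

Propagate the distribution vector 4 minutes from Idle.
After 0 minutes: (1.0000, 0.0000, 0.0000)
After 1 minute: (0.4000, 0.4400, 0.1600)
After 2 minutes: (0.3232, 0.4160, 0.2608)
After 3 minutes: (0.3230, 0.4129, 0.2641)
After 4 minutes: (0.3234, 0.4129, 0.2637)
P(in Busy after 4 minutes) = 0.4129

0.4129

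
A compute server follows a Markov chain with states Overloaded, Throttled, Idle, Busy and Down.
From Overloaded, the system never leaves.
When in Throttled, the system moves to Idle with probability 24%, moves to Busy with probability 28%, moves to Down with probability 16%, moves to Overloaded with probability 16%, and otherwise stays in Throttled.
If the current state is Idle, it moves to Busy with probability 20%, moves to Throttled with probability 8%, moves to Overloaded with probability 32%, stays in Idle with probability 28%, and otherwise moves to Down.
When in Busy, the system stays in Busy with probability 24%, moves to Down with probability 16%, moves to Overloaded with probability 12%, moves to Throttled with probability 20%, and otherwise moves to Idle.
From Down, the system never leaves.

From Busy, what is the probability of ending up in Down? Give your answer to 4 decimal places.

0.4514

Let h(s) be the probability of absorption at Down starting from transient state s. Then h(Down) = 1 and h(Overloaded) = 0. By first-step analysis:
h(Throttled) = 0.16·0 + 0.16·h(Throttled) + 0.24·h(Idle) + 0.28·h(Busy) + 0.16·1
h(Idle) = 0.32·0 + 0.08·h(Throttled) + 0.28·h(Idle) + 0.2·h(Busy) + 0.12·1
h(Busy) = 0.12·0 + 0.2·h(Throttled) + 0.28·h(Idle) + 0.24·h(Busy) + 0.16·1
Solving: h(Throttled) = 0.4383, h(Idle) = 0.3408, h(Busy) = 0.4514.
Starting from Busy, the probability is 0.4514.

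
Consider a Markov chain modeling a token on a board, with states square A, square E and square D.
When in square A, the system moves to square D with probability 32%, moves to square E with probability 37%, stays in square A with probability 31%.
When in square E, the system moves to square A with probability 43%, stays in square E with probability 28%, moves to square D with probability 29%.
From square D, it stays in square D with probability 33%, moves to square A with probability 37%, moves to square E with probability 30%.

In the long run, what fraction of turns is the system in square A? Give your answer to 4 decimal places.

0.3671

Let the stationary distribution be π with π = πP and π_1 + π_2 + π_3 = 1.
π_1 = 0.31·π_1 + 0.43·π_2 + 0.37·π_3
π_2 = 0.37·π_1 + 0.28·π_2 + 0.3·π_3
Solving with the normalization constraint gives π = (0.3671, 0.3193, 0.3136).
So the stationary probability of square A is 0.3671.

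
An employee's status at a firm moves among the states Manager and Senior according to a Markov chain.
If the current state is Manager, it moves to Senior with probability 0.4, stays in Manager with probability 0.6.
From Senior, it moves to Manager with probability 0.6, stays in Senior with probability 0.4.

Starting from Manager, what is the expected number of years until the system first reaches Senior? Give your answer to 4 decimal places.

2.5000

Let t(s) be the expected number of years to first reach Senior from state s, with t(Senior) = 0. Conditioning on the first year:
t(Manager) = 1 + 0.6·t(Manager)
Solving: t(Manager) = 2.5000.
Expected years from Manager to Senior: 2.5000.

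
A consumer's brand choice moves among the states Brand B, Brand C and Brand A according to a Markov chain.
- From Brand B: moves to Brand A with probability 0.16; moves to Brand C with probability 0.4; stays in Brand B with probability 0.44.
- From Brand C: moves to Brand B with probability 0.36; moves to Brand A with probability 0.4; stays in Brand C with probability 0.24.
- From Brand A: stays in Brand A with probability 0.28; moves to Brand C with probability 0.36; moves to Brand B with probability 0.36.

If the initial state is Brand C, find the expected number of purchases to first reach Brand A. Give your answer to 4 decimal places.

3.2670

Let t(s) be the expected number of purchases to first reach Brand A from state s, with t(Brand A) = 0. Conditioning on the first purchase:
t(Brand B) = 1 + 0.44·t(Brand B) + 0.4·t(Brand C)
t(Brand C) = 1 + 0.36·t(Brand B) + 0.24·t(Brand C)
Solving: t(Brand B) = 4.1193, t(Brand C) = 3.2670.
Expected purchases from Brand C to Brand A: 3.2670.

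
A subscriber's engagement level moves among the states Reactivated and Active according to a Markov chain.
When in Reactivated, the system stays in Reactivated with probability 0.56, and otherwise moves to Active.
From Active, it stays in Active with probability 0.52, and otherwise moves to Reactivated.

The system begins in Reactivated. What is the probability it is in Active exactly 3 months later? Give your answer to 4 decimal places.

Propagate the distribution vector 3 months from Reactivated.
After 0 months: (1.0000, 0.0000)
After 1 month: (0.5600, 0.4400)
After 2 months: (0.5248, 0.4752)
After 3 months: (0.5220, 0.4780)
P(in Active after 3 months) = 0.4780

0.4780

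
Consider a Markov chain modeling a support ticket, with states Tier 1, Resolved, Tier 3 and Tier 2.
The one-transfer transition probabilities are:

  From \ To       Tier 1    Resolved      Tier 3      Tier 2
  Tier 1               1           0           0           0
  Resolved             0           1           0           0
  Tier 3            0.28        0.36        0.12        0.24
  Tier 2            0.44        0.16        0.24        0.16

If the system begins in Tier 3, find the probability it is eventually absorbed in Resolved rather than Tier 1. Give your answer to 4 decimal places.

0.5000

Let h(s) be the probability of absorption at Resolved starting from transient state s. Then h(Resolved) = 1 and h(Tier 1) = 0. By first-step analysis:
h(Tier 3) = 0.28·0 + 0.36·1 + 0.12·h(Tier 3) + 0.24·h(Tier 2)
h(Tier 2) = 0.44·0 + 0.16·1 + 0.24·h(Tier 3) + 0.16·h(Tier 2)
Solving: h(Tier 3) = 0.5000, h(Tier 2) = 0.3333.
Starting from Tier 3, the probability is 0.5000.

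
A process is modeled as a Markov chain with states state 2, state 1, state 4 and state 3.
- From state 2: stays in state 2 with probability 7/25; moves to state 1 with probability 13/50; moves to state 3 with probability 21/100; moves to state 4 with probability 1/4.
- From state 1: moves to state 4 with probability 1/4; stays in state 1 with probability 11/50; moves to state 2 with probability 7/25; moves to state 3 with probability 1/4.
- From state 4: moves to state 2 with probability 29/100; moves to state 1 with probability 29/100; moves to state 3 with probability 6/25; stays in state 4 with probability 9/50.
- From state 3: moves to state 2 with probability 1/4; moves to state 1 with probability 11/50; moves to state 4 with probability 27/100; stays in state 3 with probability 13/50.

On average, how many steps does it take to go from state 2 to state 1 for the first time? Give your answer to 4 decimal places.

Let t(s) be the expected number of steps to first reach state 1 from state s, with t(state 1) = 0. Conditioning on the first step:
t(state 2) = 1 + 0.28·t(state 2) + 0.25·t(state 4) + 0.21·t(state 3)
t(state 4) = 1 + 0.29·t(state 2) + 0.18·t(state 4) + 0.24·t(state 3)
t(state 3) = 1 + 0.25·t(state 2) + 0.27·t(state 4) + 0.26·t(state 3)
Solving: t(state 2) = 3.8760, t(state 4) = 3.7719, t(state 3) = 4.0371.
Expected steps from state 2 to state 1: 3.8760.

3.8760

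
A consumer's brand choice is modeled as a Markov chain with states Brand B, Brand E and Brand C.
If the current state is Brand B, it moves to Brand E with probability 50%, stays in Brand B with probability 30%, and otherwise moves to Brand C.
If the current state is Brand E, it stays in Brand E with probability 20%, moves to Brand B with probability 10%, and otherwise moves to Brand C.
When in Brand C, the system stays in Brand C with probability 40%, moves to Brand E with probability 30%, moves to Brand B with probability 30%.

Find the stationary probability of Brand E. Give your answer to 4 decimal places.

0.3158

Let the stationary distribution be π with π = πP and π_1 + π_2 + π_3 = 1.
π_1 = 0.3·π_1 + 0.1·π_2 + 0.3·π_3
π_2 = 0.5·π_1 + 0.2·π_2 + 0.3·π_3
Solving with the normalization constraint gives π = (0.2368, 0.3158, 0.4474).
So the stationary probability of Brand E is 0.3158.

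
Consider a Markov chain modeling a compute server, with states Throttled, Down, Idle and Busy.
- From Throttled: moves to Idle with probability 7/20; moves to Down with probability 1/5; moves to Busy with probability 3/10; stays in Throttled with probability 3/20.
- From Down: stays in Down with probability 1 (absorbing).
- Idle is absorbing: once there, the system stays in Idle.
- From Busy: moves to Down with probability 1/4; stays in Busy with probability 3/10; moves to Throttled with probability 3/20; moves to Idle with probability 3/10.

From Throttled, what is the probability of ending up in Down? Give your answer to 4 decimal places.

Let h(s) be the probability of absorption at Down starting from transient state s. Then h(Down) = 1 and h(Idle) = 0. By first-step analysis:
h(Throttled) = 0.15·h(Throttled) + 0.2·1 + 0.35·0 + 0.3·h(Busy)
h(Busy) = 0.15·h(Throttled) + 0.25·1 + 0.3·0 + 0.3·h(Busy)
Solving: h(Throttled) = 0.3909, h(Busy) = 0.4409.
Starting from Throttled, the probability is 0.3909.

0.3909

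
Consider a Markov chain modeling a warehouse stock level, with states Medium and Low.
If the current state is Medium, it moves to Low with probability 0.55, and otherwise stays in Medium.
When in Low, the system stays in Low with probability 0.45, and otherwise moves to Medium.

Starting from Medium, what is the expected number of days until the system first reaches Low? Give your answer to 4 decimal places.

1.8182

Let t(s) be the expected number of days to first reach Low from state s, with t(Low) = 0. Conditioning on the first day:
t(Medium) = 1 + 0.45·t(Medium)
Solving: t(Medium) = 1.8182.
Expected days from Medium to Low: 1.8182.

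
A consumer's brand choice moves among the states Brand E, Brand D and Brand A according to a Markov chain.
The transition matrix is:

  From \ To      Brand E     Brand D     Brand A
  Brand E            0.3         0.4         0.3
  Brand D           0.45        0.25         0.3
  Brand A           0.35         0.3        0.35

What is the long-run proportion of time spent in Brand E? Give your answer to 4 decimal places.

0.3638

Let the stationary distribution be π with π = πP and π_1 + π_2 + π_3 = 1.
π_1 = 0.3·π_1 + 0.45·π_2 + 0.35·π_3
π_2 = 0.4·π_1 + 0.25·π_2 + 0.3·π_3
Solving with the normalization constraint gives π = (0.3638, 0.3204, 0.3158).
So the stationary probability of Brand E is 0.3638.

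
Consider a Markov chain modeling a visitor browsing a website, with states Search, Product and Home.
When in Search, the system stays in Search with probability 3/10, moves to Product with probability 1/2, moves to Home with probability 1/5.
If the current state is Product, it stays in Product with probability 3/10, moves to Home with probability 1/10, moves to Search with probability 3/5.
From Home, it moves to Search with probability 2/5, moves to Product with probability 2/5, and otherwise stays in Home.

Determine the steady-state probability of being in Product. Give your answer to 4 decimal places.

0.4034

Let the stationary distribution be π with π = πP and π_1 + π_2 + π_3 = 1.
π_1 = 0.3·π_1 + 0.6·π_2 + 0.4·π_3
π_2 = 0.5·π_1 + 0.3·π_2 + 0.4·π_3
Solving with the normalization constraint gives π = (0.4370, 0.4034, 0.1597).
So the stationary probability of Product is 0.4034.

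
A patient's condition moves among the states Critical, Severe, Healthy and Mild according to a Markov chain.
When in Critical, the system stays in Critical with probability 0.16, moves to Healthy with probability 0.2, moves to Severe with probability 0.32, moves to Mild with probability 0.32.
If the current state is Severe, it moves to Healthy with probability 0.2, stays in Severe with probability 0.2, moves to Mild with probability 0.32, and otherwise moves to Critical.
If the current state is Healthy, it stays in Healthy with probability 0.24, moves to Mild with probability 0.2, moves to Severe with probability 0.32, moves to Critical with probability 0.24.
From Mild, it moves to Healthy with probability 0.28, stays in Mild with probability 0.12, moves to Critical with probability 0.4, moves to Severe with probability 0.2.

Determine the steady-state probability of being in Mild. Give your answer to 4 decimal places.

Let the stationary distribution be π with π = πP and π_1 + π_2 + π_3 + π_4 = 1.
π_1 = 0.16·π_1 + 0.28·π_2 + 0.24·π_3 + 0.4·π_4
π_2 = 0.32·π_1 + 0.2·π_2 + 0.32·π_3 + 0.2·π_4
π_3 = 0.2·π_1 + 0.2·π_2 + 0.24·π_3 + 0.28·π_4
Solving with the normalization constraint gives π = (0.2680, 0.2596, 0.2287, 0.2438).
So the stationary probability of Mild is 0.2438.

0.2438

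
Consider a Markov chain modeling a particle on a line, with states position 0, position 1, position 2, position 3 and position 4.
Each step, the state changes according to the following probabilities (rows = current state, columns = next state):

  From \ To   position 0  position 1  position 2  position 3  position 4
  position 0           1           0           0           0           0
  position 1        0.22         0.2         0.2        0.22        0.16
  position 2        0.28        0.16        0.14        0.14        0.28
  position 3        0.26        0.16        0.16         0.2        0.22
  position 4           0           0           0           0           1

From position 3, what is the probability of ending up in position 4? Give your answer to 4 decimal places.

Let h(s) be the probability of absorption at position 4 starting from transient state s. Then h(position 4) = 1 and h(position 0) = 0. By first-step analysis:
h(position 1) = 0.22·0 + 0.2·h(position 1) + 0.2·h(position 2) + 0.22·h(position 3) + 0.16·1
h(position 2) = 0.28·0 + 0.16·h(position 1) + 0.14·h(position 2) + 0.14·h(position 3) + 0.28·1
h(position 3) = 0.26·0 + 0.16·h(position 1) + 0.16·h(position 2) + 0.2·h(position 3) + 0.22·1
Solving: h(position 1) = 0.4479, h(position 2) = 0.4840, h(position 3) = 0.4614.
Starting from position 3, the probability is 0.4614.

0.4614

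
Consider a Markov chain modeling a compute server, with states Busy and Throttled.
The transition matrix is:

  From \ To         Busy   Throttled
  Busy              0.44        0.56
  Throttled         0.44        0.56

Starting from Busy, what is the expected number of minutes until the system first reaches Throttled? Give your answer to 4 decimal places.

1.7857

Let t(s) be the expected number of minutes to first reach Throttled from state s, with t(Throttled) = 0. Conditioning on the first minute:
t(Busy) = 1 + 0.44·t(Busy)
Solving: t(Busy) = 1.7857.
Expected minutes from Busy to Throttled: 1.7857.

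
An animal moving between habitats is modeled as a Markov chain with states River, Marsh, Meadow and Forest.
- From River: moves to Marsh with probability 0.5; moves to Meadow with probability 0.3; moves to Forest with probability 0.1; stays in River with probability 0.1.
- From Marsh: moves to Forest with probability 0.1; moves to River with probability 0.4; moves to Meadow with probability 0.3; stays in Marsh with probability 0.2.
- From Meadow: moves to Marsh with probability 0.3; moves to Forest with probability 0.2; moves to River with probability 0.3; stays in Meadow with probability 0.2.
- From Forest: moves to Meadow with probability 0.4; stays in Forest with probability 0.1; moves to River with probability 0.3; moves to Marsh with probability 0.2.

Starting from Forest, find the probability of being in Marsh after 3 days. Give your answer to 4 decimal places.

0.3050

Propagate the distribution vector 3 days from Forest.
After 0 days: (0.0000, 0.0000, 0.0000, 1.0000)
After 1 day: (0.3000, 0.2000, 0.4000, 0.1000)
After 2 days: (0.2600, 0.3300, 0.2700, 0.1400)
After 3 days: (0.2810, 0.3050, 0.2870, 0.1270)
P(in Marsh after 3 days) = 0.3050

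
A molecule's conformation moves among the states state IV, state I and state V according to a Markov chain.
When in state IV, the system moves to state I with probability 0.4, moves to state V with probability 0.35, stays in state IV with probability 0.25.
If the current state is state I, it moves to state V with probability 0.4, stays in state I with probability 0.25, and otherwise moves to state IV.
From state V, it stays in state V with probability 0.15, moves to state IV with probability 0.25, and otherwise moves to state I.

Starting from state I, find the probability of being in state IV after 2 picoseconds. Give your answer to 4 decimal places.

Sum over the intermediate state after 1 picosecond:
P = P(state I→state IV)·P(state IV→state IV) + P(state I→state I)·P(state I→state IV) + P(state I→state V)·P(state V→state IV)
  = 0.35×0.25 + 0.25×0.35 + 0.4×0.25
  = 0.0875 + 0.0875 + 0.1000 = 0.2750

0.2750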